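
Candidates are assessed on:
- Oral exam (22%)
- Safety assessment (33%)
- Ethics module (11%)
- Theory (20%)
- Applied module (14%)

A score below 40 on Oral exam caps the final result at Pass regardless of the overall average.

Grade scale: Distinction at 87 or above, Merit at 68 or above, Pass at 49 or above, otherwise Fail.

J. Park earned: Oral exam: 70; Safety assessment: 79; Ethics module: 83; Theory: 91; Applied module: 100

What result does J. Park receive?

Merit

Oral exam score 70 ≥ 40: minimum met.
Weighted total:
  Oral exam 70 × 0.22 = 15.4
  Safety assessment 79 × 0.33 = 26.07
  Ethics module 83 × 0.11 = 9.13
  Theory 91 × 0.2 = 18.2
  Applied module 100 × 0.14 = 14
Sum = 82.8
82.8 is ≥ 68 and < 87 → Merit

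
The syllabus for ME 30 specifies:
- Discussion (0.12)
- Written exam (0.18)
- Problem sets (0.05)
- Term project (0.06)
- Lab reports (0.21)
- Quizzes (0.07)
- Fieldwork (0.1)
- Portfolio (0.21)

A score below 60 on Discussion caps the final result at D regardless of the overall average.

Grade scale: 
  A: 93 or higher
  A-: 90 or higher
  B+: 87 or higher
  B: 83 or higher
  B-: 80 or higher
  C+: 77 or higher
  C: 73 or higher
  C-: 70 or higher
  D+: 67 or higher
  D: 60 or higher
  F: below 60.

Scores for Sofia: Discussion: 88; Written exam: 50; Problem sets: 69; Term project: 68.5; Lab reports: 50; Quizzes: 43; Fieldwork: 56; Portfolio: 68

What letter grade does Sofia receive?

D

Discussion score 88 ≥ 60: minimum met.
Weighted total:
  Discussion 88 × 0.12 = 10.56
  Written exam 50 × 0.18 = 9
  Problem sets 69 × 0.05 = 3.45
  Term project 68.5 × 0.06 = 4.11
  Lab reports 50 × 0.21 = 10.5
  Quizzes 43 × 0.07 = 3.01
  Fieldwork 56 × 0.1 = 5.6
  Portfolio 68 × 0.21 = 14.28
Sum = 60.51
60.51 is ≥ 60 and < 67 → D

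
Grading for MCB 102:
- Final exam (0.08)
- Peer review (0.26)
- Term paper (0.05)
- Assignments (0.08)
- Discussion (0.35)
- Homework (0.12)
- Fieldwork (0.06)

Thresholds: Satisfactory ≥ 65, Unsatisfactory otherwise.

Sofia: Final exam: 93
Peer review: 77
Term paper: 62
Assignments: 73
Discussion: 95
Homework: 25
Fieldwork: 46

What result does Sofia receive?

Satisfactory

Weighted total:
  Final exam 93 × 0.08 = 7.44
  Peer review 77 × 0.26 = 20.02
  Term paper 62 × 0.05 = 3.1
  Assignments 73 × 0.08 = 5.84
  Discussion 95 × 0.35 = 33.25
  Homework 25 × 0.12 = 3
  Fieldwork 46 × 0.06 = 2.76
Sum = 75.41
75.41 ≥ 65 → Satisfactory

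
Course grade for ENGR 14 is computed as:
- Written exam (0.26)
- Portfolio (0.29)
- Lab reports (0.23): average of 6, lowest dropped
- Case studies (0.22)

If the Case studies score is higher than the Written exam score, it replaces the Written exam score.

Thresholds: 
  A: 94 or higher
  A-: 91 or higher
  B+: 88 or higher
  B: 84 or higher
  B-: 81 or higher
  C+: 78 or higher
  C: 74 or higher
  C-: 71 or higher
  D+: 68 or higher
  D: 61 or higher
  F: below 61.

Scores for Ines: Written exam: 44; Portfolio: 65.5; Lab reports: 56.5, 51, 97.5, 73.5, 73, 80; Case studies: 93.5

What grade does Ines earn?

B-

Lab reports: drop 51 → average of remaining 5 = 380.5/5 = 76.1
Case studies (93.5) > Written exam (44), so Written exam counts as 93.5.
Weighted total:
  Written exam 93.5 × 0.26 = 24.31
  Portfolio 65.5 × 0.29 = 18.995
  Lab reports 76.1 × 0.23 = 17.503
  Case studies 93.5 × 0.22 = 20.57
Sum = 81.378
81.378 is ≥ 81 and < 84 → B-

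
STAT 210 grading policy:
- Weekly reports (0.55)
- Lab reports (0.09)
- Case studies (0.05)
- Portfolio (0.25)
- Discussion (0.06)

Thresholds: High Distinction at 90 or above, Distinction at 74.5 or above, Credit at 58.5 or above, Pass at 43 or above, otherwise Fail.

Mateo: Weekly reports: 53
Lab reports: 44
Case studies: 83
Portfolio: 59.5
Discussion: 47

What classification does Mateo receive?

Pass

Weighted total:
  Weekly reports 53 × 0.55 = 29.15
  Lab reports 44 × 0.09 = 3.96
  Case studies 83 × 0.05 = 4.15
  Portfolio 59.5 × 0.25 = 14.875
  Discussion 47 × 0.06 = 2.82
Sum = 54.955
54.955 is ≥ 43 and < 58.5 → Pass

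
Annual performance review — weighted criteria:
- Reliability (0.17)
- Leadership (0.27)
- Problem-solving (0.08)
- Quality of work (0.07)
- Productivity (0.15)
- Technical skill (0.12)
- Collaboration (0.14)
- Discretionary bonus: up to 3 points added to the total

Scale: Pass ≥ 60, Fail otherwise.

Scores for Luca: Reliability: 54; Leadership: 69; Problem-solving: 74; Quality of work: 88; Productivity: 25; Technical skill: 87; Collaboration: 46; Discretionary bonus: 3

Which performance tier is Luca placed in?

Weighted total:
  Reliability 54 × 0.17 = 9.18
  Leadership 69 × 0.27 = 18.63
  Problem-solving 74 × 0.08 = 5.92
  Quality of work 88 × 0.07 = 6.16
  Productivity 25 × 0.15 = 3.75
  Technical skill 87 × 0.12 = 10.44
  Collaboration 46 × 0.14 = 6.44
Sum = 60.52
Discretionary bonus: 60.52 + 3 = 63.52
63.52 ≥ 60 → Pass

Pass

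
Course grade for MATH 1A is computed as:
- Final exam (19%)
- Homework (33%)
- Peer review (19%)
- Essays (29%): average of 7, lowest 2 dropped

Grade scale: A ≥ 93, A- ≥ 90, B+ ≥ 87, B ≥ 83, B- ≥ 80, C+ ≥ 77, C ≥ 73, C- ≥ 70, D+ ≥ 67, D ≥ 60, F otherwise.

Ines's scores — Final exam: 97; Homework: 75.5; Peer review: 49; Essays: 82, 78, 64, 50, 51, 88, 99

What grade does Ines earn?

Essays: drop 50, 51 → average of remaining 5 = 411/5 = 82.2
Weighted total:
  Final exam 97 × 0.19 = 18.43
  Homework 75.5 × 0.33 = 24.915
  Peer review 49 × 0.19 = 9.31
  Essays 82.2 × 0.29 = 23.838
Sum = 76.493
76.493 is ≥ 73 and < 77 → C

C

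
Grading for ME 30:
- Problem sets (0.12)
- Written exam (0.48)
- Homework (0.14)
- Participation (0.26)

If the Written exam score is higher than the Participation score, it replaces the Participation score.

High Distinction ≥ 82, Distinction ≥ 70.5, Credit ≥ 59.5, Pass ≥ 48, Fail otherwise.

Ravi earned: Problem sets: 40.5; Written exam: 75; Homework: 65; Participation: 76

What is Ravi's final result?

Credit

Written exam (75) ≤ Participation (76), so Participation stays at 76.
Weighted total:
  Problem sets 40.5 × 0.12 = 4.86
  Written exam 75 × 0.48 = 36
  Homework 65 × 0.14 = 9.1
  Participation 76 × 0.26 = 19.76
Sum = 69.72
69.72 is ≥ 59.5 and < 70.5 → Credit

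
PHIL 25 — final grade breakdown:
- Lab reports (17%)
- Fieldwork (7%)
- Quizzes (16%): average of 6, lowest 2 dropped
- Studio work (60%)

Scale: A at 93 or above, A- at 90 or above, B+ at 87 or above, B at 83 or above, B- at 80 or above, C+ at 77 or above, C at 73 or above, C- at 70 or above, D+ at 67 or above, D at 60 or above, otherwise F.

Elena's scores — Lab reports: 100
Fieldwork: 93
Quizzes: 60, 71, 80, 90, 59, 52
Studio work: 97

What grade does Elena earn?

A

Quizzes: drop 52, 59 → average of remaining 4 = 301/4 = 75.25
Weighted total:
  Lab reports 100 × 0.17 = 17
  Fieldwork 93 × 0.07 = 6.51
  Quizzes 75.25 × 0.16 = 12.04
  Studio work 97 × 0.6 = 58.2
Sum = 93.75
93.75 ≥ 93 → A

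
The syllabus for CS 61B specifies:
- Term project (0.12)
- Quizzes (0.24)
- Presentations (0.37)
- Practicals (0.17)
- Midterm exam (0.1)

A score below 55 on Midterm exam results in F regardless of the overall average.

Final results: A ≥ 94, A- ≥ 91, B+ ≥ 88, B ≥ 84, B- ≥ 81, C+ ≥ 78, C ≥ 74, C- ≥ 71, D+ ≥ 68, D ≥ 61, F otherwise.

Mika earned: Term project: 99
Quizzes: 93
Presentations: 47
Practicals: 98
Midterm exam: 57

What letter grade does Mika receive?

Midterm exam score 57 ≥ 55: minimum met.
Weighted total:
  Term project 99 × 0.12 = 11.88
  Quizzes 93 × 0.24 = 22.32
  Presentations 47 × 0.37 = 17.39
  Practicals 98 × 0.17 = 16.66
  Midterm exam 57 × 0.1 = 5.7
Sum = 73.95
73.95 is ≥ 71 and < 74 → C-

C-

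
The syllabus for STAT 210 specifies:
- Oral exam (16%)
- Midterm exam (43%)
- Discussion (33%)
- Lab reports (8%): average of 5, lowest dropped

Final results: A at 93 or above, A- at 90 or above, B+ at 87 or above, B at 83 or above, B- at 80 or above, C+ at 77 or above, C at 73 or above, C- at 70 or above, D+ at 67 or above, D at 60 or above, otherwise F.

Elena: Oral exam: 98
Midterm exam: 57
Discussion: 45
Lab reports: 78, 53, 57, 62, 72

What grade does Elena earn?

D

Lab reports: drop 53 → average of remaining 4 = 269/4 = 67.25
Weighted total:
  Oral exam 98 × 0.16 = 15.68
  Midterm exam 57 × 0.43 = 24.51
  Discussion 45 × 0.33 = 14.85
  Lab reports 67.25 × 0.08 = 5.38
Sum = 60.42
60.42 is ≥ 60 and < 67 → D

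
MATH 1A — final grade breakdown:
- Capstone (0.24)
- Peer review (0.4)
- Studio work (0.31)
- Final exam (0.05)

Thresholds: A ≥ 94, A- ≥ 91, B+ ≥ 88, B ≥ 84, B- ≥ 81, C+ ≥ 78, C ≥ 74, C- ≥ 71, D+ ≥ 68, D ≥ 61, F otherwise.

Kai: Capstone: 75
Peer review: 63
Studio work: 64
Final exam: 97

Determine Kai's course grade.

D

Weighted total:
  Capstone 75 × 0.24 = 18
  Peer review 63 × 0.4 = 25.2
  Studio work 64 × 0.31 = 19.84
  Final exam 97 × 0.05 = 4.85
Sum = 67.89
67.89 is ≥ 61 and < 68 → D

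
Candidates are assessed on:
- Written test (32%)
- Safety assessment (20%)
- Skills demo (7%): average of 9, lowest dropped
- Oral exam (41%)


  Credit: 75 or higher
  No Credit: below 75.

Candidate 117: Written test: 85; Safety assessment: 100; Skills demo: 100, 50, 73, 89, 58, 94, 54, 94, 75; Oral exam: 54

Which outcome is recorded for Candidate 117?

Skills demo: drop 50 → average of remaining 8 = 637/8 = 79.625
Weighted total:
  Written test 85 × 0.32 = 27.2
  Safety assessment 100 × 0.2 = 20
  Skills demo 79.625 × 0.07 = 5.57375
  Oral exam 54 × 0.41 = 22.14
Sum = 74.91375
74.91375 < 75 → No Credit

No Credit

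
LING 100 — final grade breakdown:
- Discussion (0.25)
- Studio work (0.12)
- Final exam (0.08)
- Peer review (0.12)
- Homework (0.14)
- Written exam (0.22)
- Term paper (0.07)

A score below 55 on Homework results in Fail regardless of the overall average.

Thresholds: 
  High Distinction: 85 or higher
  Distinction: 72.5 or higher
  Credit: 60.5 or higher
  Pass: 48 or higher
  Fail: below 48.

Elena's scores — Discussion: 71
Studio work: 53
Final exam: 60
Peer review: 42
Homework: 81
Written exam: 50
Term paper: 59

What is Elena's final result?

Homework score 81 ≥ 55: minimum met.
Weighted total:
  Discussion 71 × 0.25 = 17.75
  Studio work 53 × 0.12 = 6.36
  Final exam 60 × 0.08 = 4.8
  Peer review 42 × 0.12 = 5.04
  Homework 81 × 0.14 = 11.34
  Written exam 50 × 0.22 = 11
  Term paper 59 × 0.07 = 4.13
Sum = 60.42
60.42 is ≥ 48 and < 60.5 → Pass

Pass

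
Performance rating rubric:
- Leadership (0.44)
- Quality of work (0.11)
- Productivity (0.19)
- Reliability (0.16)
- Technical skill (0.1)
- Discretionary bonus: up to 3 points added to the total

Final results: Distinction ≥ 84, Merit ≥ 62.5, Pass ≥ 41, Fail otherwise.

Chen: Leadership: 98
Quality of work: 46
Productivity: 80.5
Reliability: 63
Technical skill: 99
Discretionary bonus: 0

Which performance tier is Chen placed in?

Weighted total:
  Leadership 98 × 0.44 = 43.12
  Quality of work 46 × 0.11 = 5.06
  Productivity 80.5 × 0.19 = 15.295
  Reliability 63 × 0.16 = 10.08
  Technical skill 99 × 0.1 = 9.9
Sum = 83.455
Discretionary bonus: 83.455 + 0 = 83.455
83.455 is ≥ 62.5 and < 84 → Merit

Merit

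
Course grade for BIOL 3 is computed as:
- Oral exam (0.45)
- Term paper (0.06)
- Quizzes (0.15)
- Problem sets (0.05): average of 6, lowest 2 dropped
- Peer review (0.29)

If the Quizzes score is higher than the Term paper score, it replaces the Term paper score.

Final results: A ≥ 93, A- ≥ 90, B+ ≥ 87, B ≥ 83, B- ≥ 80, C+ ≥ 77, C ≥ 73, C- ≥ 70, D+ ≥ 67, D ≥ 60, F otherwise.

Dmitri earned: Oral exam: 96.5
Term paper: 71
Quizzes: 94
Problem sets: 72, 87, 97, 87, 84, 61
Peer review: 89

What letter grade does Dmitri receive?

A

Problem sets: drop 61, 72 → average of remaining 4 = 355/4 = 88.75
Quizzes (94) > Term paper (71), so Term paper counts as 94.
Weighted total:
  Oral exam 96.5 × 0.45 = 43.425
  Term paper 94 × 0.06 = 5.64
  Quizzes 94 × 0.15 = 14.1
  Problem sets 88.75 × 0.05 = 4.4375
  Peer review 89 × 0.29 = 25.81
Sum = 93.4125
93.4125 ≥ 93 → A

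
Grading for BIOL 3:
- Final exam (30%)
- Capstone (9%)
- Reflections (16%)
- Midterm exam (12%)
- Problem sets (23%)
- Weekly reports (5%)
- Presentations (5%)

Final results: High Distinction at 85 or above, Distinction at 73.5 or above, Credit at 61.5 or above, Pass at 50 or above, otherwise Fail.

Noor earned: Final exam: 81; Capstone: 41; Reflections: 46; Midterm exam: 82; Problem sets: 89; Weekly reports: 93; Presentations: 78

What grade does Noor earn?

Distinction

Weighted total:
  Final exam 81 × 0.3 = 24.3
  Capstone 41 × 0.09 = 3.69
  Reflections 46 × 0.16 = 7.36
  Midterm exam 82 × 0.12 = 9.84
  Problem sets 89 × 0.23 = 20.47
  Weekly reports 93 × 0.05 = 4.65
  Presentations 78 × 0.05 = 3.9
Sum = 74.21
74.21 is ≥ 73.5 and < 85 → Distinction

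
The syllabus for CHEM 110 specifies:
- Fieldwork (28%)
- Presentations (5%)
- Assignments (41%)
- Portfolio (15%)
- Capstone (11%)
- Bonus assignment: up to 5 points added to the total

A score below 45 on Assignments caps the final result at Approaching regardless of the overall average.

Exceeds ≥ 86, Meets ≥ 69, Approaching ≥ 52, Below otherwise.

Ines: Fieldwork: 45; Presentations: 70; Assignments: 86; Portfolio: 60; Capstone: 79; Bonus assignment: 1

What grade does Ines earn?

Meets

Assignments score 86 ≥ 45: minimum met.
Weighted total:
  Fieldwork 45 × 0.28 = 12.6
  Presentations 70 × 0.05 = 3.5
  Assignments 86 × 0.41 = 35.26
  Portfolio 60 × 0.15 = 9
  Capstone 79 × 0.11 = 8.69
Sum = 69.05
Bonus assignment: 69.05 + 1 = 70.05
70.05 is ≥ 69 and < 86 → Meets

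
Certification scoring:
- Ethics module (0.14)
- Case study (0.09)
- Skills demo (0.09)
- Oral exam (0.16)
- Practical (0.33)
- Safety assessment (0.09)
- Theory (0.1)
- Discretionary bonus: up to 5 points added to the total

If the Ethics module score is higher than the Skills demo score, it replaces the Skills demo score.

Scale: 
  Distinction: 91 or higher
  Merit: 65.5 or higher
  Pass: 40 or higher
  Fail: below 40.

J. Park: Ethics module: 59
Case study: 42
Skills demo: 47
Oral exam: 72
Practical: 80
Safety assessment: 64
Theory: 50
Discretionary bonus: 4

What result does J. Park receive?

Merit

Ethics module (59) > Skills demo (47), so Skills demo counts as 59.
Weighted total:
  Ethics module 59 × 0.14 = 8.26
  Case study 42 × 0.09 = 3.78
  Skills demo 59 × 0.09 = 5.31
  Oral exam 72 × 0.16 = 11.52
  Practical 80 × 0.33 = 26.4
  Safety assessment 64 × 0.09 = 5.76
  Theory 50 × 0.1 = 5
Sum = 66.03
Discretionary bonus: 66.03 + 4 = 70.03
70.03 is ≥ 65.5 and < 91 → Merit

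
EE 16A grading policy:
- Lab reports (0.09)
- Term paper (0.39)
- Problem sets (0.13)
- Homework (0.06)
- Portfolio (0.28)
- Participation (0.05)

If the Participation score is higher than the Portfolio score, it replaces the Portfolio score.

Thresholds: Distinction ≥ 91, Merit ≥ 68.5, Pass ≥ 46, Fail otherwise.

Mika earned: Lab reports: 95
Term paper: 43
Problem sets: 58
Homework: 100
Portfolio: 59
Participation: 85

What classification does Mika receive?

Pass

Participation (85) > Portfolio (59), so Portfolio counts as 85.
Weighted total:
  Lab reports 95 × 0.09 = 8.55
  Term paper 43 × 0.39 = 16.77
  Problem sets 58 × 0.13 = 7.54
  Homework 100 × 0.06 = 6
  Portfolio 85 × 0.28 = 23.8
  Participation 85 × 0.05 = 4.25
Sum = 66.91
66.91 is ≥ 46 and < 68.5 → Pass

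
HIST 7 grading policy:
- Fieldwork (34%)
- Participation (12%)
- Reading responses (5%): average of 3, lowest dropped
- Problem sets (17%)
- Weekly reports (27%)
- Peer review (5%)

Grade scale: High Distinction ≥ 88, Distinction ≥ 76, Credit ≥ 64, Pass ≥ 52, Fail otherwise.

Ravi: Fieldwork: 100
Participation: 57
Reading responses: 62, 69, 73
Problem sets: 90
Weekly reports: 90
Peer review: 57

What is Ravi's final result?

Reading responses: drop 62 → average of remaining 2 = 142/2 = 71
Weighted total:
  Fieldwork 100 × 0.34 = 34
  Participation 57 × 0.12 = 6.84
  Reading responses 71 × 0.05 = 3.55
  Problem sets 90 × 0.17 = 15.3
  Weekly reports 90 × 0.27 = 24.3
  Peer review 57 × 0.05 = 2.85
Sum = 86.84
86.84 is ≥ 76 and < 88 → Distinction

Distinction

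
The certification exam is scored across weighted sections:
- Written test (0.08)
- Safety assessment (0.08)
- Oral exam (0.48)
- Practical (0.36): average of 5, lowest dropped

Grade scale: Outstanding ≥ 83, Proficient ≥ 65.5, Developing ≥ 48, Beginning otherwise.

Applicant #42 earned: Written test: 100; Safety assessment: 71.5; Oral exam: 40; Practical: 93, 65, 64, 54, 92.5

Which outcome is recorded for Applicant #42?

Practical: drop 54 → average of remaining 4 = 314.5/4 = 78.625
Weighted total:
  Written test 100 × 0.08 = 8
  Safety assessment 71.5 × 0.08 = 5.72
  Oral exam 40 × 0.48 = 19.2
  Practical 78.625 × 0.36 = 28.305
Sum = 61.225
61.225 is ≥ 48 and < 65.5 → Developing

Developing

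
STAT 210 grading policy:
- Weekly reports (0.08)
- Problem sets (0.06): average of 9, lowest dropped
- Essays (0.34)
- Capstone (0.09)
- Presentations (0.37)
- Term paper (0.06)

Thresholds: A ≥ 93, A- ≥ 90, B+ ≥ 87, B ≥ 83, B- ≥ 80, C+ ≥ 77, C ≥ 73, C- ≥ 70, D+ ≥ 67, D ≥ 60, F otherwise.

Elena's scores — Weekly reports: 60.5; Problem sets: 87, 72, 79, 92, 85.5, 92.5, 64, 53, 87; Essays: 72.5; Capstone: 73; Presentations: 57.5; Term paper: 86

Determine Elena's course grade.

D+

Problem sets: drop 53 → average of remaining 8 = 659/8 = 82.375
Weighted total:
  Weekly reports 60.5 × 0.08 = 4.84
  Problem sets 82.375 × 0.06 = 4.9425
  Essays 72.5 × 0.34 = 24.65
  Capstone 73 × 0.09 = 6.57
  Presentations 57.5 × 0.37 = 21.275
  Term paper 86 × 0.06 = 5.16
Sum = 67.4375
67.4375 is ≥ 67 and < 70 → D+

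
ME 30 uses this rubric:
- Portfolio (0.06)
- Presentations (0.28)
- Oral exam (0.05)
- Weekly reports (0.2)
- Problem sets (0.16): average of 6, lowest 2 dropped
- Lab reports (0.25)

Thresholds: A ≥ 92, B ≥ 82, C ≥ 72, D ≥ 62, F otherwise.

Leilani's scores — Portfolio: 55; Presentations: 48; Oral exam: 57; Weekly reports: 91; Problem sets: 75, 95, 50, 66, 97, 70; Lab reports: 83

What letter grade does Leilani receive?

Problem sets: drop 50, 66 → average of remaining 4 = 337/4 = 84.25
Weighted total:
  Portfolio 55 × 0.06 = 3.3
  Presentations 48 × 0.28 = 13.44
  Oral exam 57 × 0.05 = 2.85
  Weekly reports 91 × 0.2 = 18.2
  Problem sets 84.25 × 0.16 = 13.48
  Lab reports 83 × 0.25 = 20.75
Sum = 72.02
72.02 is ≥ 72 and < 82 → C

C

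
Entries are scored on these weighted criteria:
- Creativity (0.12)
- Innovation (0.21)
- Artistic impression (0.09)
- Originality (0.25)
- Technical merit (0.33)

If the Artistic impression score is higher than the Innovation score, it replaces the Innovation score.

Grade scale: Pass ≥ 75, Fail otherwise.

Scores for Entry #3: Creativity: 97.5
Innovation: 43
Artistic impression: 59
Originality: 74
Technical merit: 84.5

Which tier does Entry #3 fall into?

Pass

Artistic impression (59) > Innovation (43), so Innovation counts as 59.
Weighted total:
  Creativity 97.5 × 0.12 = 11.7
  Innovation 59 × 0.21 = 12.39
  Artistic impression 59 × 0.09 = 5.31
  Originality 74 × 0.25 = 18.5
  Technical merit 84.5 × 0.33 = 27.885
Sum = 75.785
75.785 ≥ 75 → Pass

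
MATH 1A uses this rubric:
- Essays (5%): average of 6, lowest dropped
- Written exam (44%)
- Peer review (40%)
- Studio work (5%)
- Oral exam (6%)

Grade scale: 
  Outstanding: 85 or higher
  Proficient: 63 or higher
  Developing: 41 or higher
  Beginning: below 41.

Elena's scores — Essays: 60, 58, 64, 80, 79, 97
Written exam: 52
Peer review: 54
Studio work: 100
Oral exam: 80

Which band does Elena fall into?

Developing

Essays: drop 58 → average of remaining 5 = 380/5 = 76
Weighted total:
  Essays 76 × 0.05 = 3.8
  Written exam 52 × 0.44 = 22.88
  Peer review 54 × 0.4 = 21.6
  Studio work 100 × 0.05 = 5
  Oral exam 80 × 0.06 = 4.8
Sum = 58.08
58.08 is ≥ 41 and < 63 → Developing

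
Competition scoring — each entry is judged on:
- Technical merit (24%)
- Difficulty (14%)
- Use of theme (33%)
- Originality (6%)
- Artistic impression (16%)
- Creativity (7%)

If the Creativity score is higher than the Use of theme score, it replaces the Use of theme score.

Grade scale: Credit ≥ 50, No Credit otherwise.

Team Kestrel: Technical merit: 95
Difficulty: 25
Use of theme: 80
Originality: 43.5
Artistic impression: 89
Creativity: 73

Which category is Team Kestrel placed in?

Creativity (73) ≤ Use of theme (80), so Use of theme stays at 80.
Weighted total:
  Technical merit 95 × 0.24 = 22.8
  Difficulty 25 × 0.14 = 3.5
  Use of theme 80 × 0.33 = 26.4
  Originality 43.5 × 0.06 = 2.61
  Artistic impression 89 × 0.16 = 14.24
  Creativity 73 × 0.07 = 5.11
Sum = 74.66
74.66 ≥ 50 → Credit

Credit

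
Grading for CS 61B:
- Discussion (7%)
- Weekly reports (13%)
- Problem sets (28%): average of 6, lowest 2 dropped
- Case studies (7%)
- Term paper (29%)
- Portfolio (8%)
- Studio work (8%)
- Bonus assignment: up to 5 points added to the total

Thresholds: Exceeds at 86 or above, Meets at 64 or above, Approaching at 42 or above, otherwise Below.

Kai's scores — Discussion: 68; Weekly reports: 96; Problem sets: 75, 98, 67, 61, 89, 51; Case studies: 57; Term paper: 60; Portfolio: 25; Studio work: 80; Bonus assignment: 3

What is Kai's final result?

Problem sets: drop 51, 61 → average of remaining 4 = 329/4 = 82.25
Weighted total:
  Discussion 68 × 0.07 = 4.76
  Weekly reports 96 × 0.13 = 12.48
  Problem sets 82.25 × 0.28 = 23.03
  Case studies 57 × 0.07 = 3.99
  Term paper 60 × 0.29 = 17.4
  Portfolio 25 × 0.08 = 2
  Studio work 80 × 0.08 = 6.4
Sum = 70.06
Bonus assignment: 70.06 + 3 = 73.06
73.06 is ≥ 64 and < 86 → Meets

Meets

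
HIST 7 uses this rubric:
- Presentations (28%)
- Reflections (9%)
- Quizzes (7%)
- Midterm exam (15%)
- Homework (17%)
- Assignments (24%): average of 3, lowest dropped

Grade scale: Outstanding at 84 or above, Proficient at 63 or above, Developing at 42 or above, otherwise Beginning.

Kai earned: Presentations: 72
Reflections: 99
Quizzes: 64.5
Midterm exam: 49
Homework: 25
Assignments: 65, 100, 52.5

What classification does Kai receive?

Assignments: drop 52.5 → average of remaining 2 = 165/2 = 82.5
Weighted total:
  Presentations 72 × 0.28 = 20.16
  Reflections 99 × 0.09 = 8.91
  Quizzes 64.5 × 0.07 = 4.515
  Midterm exam 49 × 0.15 = 7.35
  Homework 25 × 0.17 = 4.25
  Assignments 82.5 × 0.24 = 19.8
Sum = 64.985
64.985 is ≥ 63 and < 84 → Proficient

Proficient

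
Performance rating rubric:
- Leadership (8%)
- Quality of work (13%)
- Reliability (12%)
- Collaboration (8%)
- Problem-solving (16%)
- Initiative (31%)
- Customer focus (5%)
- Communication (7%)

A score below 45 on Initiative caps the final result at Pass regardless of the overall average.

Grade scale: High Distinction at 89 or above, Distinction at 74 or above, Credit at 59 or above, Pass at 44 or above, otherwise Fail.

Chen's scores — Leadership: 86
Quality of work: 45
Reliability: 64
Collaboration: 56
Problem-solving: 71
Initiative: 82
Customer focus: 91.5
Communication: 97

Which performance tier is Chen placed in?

Credit

Initiative score 82 ≥ 45: minimum met.
Weighted total:
  Leadership 86 × 0.08 = 6.88
  Quality of work 45 × 0.13 = 5.85
  Reliability 64 × 0.12 = 7.68
  Collaboration 56 × 0.08 = 4.48
  Problem-solving 71 × 0.16 = 11.36
  Initiative 82 × 0.31 = 25.42
  Customer focus 91.5 × 0.05 = 4.575
  Communication 97 × 0.07 = 6.79
Sum = 73.035
73.035 is ≥ 59 and < 74 → Credit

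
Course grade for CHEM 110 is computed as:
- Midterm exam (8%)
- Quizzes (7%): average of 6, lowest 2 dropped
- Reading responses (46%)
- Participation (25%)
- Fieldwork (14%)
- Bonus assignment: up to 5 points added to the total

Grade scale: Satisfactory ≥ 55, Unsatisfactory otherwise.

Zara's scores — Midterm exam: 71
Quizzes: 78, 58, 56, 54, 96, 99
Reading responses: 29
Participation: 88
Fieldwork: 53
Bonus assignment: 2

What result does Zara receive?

Quizzes: drop 54, 56 → average of remaining 4 = 331/4 = 82.75
Weighted total:
  Midterm exam 71 × 0.08 = 5.68
  Quizzes 82.75 × 0.07 = 5.7925
  Reading responses 29 × 0.46 = 13.34
  Participation 88 × 0.25 = 22
  Fieldwork 53 × 0.14 = 7.42
Sum = 54.2325
Bonus assignment: 54.2325 + 2 = 56.2325
56.2325 ≥ 55 → Satisfactory

Satisfactory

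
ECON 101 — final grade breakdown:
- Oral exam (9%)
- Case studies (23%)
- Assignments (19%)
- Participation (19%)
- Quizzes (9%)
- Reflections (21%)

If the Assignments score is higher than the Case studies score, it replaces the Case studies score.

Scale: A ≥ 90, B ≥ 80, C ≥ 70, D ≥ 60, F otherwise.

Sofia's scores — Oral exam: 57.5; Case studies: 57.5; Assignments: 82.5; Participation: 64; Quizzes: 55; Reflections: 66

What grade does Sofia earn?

C

Assignments (82.5) > Case studies (57.5), so Case studies counts as 82.5.
Weighted total:
  Oral exam 57.5 × 0.09 = 5.175
  Case studies 82.5 × 0.23 = 18.975
  Assignments 82.5 × 0.19 = 15.675
  Participation 64 × 0.19 = 12.16
  Quizzes 55 × 0.09 = 4.95
  Reflections 66 × 0.21 = 13.86
Sum = 70.795
70.795 is ≥ 70 and < 80 → C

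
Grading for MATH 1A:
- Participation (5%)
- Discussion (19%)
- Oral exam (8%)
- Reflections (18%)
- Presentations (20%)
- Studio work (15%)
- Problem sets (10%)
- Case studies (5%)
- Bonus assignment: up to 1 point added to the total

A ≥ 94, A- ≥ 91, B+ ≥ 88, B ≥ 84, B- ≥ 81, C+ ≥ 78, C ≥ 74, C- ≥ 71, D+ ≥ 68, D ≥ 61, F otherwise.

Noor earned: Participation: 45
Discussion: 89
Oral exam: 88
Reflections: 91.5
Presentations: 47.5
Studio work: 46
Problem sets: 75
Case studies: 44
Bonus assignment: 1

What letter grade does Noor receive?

D+

Weighted total:
  Participation 45 × 0.05 = 2.25
  Discussion 89 × 0.19 = 16.91
  Oral exam 88 × 0.08 = 7.04
  Reflections 91.5 × 0.18 = 16.47
  Presentations 47.5 × 0.2 = 9.5
  Studio work 46 × 0.15 = 6.9
  Problem sets 75 × 0.1 = 7.5
  Case studies 44 × 0.05 = 2.2
Sum = 68.77
Bonus assignment: 68.77 + 1 = 69.77
69.77 is ≥ 68 and < 71 → D+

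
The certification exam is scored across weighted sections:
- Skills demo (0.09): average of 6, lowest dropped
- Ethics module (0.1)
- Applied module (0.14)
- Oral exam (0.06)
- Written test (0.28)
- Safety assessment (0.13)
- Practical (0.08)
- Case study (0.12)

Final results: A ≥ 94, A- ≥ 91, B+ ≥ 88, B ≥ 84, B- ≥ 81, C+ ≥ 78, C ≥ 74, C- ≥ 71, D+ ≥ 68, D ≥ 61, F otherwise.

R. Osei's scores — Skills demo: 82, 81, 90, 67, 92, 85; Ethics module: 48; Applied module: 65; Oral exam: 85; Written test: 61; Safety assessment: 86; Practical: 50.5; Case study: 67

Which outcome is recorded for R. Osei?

D

Skills demo: drop 67 → average of remaining 5 = 430/5 = 86
Weighted total:
  Skills demo 86 × 0.09 = 7.74
  Ethics module 48 × 0.1 = 4.8
  Applied module 65 × 0.14 = 9.1
  Oral exam 85 × 0.06 = 5.1
  Written test 61 × 0.28 = 17.08
  Safety assessment 86 × 0.13 = 11.18
  Practical 50.5 × 0.08 = 4.04
  Case study 67 × 0.12 = 8.04
Sum = 67.08
67.08 is ≥ 61 and < 68 → D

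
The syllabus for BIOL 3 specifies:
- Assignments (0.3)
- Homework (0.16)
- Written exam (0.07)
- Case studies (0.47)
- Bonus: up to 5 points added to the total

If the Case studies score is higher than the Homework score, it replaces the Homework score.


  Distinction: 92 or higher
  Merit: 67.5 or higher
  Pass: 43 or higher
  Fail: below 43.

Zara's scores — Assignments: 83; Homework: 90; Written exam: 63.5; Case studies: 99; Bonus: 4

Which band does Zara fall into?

Case studies (99) > Homework (90), so Homework counts as 99.
Weighted total:
  Assignments 83 × 0.3 = 24.9
  Homework 99 × 0.16 = 15.84
  Written exam 63.5 × 0.07 = 4.445
  Case studies 99 × 0.47 = 46.53
Sum = 91.715
Bonus: 91.715 + 4 = 95.715
95.715 ≥ 92 → Distinction

Distinction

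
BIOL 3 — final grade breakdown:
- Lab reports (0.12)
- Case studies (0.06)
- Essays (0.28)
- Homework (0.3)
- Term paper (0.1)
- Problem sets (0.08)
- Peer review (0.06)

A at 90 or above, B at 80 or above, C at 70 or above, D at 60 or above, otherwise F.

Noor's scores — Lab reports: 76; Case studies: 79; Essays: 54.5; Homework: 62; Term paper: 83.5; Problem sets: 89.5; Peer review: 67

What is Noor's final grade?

D

Weighted total:
  Lab reports 76 × 0.12 = 9.12
  Case studies 79 × 0.06 = 4.74
  Essays 54.5 × 0.28 = 15.26
  Homework 62 × 0.3 = 18.6
  Term paper 83.5 × 0.1 = 8.35
  Problem sets 89.5 × 0.08 = 7.16
  Peer review 67 × 0.06 = 4.02
Sum = 67.25
67.25 is ≥ 60 and < 70 → D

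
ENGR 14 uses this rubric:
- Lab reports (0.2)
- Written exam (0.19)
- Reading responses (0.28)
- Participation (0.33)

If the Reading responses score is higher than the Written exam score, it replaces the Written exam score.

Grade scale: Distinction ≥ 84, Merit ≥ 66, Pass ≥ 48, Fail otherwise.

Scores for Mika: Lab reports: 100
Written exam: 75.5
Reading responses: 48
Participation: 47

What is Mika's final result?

Reading responses (48) ≤ Written exam (75.5), so Written exam stays at 75.5.
Weighted total:
  Lab reports 100 × 0.2 = 20
  Written exam 75.5 × 0.19 = 14.345
  Reading responses 48 × 0.28 = 13.44
  Participation 47 × 0.33 = 15.51
Sum = 63.295
63.295 is ≥ 48 and < 66 → Pass

Pass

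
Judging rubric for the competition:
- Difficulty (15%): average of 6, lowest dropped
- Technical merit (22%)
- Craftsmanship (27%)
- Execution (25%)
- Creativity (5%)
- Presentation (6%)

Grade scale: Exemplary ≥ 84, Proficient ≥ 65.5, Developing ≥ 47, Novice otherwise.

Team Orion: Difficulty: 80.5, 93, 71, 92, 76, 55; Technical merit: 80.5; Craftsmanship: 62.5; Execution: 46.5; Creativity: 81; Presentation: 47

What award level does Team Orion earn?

Difficulty: drop 55 → average of remaining 5 = 412.5/5 = 82.5
Weighted total:
  Difficulty 82.5 × 0.15 = 12.375
  Technical merit 80.5 × 0.22 = 17.71
  Craftsmanship 62.5 × 0.27 = 16.875
  Execution 46.5 × 0.25 = 11.625
  Creativity 81 × 0.05 = 4.05
  Presentation 47 × 0.06 = 2.82
Sum = 65.455
65.455 is ≥ 47 and < 65.5 → Developing

Developing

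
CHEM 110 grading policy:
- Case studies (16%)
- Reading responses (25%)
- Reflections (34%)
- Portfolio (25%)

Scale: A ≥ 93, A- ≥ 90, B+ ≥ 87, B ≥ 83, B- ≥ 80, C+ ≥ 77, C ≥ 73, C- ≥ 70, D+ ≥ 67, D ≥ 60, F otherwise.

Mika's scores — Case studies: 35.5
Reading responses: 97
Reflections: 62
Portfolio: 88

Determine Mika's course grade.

Weighted total:
  Case studies 35.5 × 0.16 = 5.68
  Reading responses 97 × 0.25 = 24.25
  Reflections 62 × 0.34 = 21.08
  Portfolio 88 × 0.25 = 22
Sum = 73.01
73.01 is ≥ 73 and < 77 → C

C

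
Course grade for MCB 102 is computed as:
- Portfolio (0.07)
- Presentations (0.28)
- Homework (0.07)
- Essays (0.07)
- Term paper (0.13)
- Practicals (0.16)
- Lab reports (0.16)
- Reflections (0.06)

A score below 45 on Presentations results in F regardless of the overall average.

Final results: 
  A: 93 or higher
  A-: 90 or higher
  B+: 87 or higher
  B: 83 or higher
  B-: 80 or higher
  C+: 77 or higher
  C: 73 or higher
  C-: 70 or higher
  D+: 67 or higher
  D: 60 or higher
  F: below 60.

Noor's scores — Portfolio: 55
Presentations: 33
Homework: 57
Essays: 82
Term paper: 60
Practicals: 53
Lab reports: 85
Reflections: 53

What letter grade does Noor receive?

F

Presentations score 33 < 45: minimum not met.
Weighted total:
  Portfolio 55 × 0.07 = 3.85
  Presentations 33 × 0.28 = 9.24
  Homework 57 × 0.07 = 3.99
  Essays 82 × 0.07 = 5.74
  Term paper 60 × 0.13 = 7.8
  Practicals 53 × 0.16 = 8.48
  Lab reports 85 × 0.16 = 13.6
  Reflections 53 × 0.06 = 3.18
Sum = 55.88
Because the Presentations minimum was not met, the result is F.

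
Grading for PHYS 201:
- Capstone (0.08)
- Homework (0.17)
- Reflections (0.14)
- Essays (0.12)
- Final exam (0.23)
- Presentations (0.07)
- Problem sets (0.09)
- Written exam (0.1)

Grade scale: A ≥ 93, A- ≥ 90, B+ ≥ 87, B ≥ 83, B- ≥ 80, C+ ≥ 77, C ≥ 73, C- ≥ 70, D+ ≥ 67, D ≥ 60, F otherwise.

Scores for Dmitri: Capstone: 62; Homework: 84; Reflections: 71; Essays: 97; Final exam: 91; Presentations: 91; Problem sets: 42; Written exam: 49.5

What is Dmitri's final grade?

Weighted total:
  Capstone 62 × 0.08 = 4.96
  Homework 84 × 0.17 = 14.28
  Reflections 71 × 0.14 = 9.94
  Essays 97 × 0.12 = 11.64
  Final exam 91 × 0.23 = 20.93
  Presentations 91 × 0.07 = 6.37
  Problem sets 42 × 0.09 = 3.78
  Written exam 49.5 × 0.1 = 4.95
Sum = 76.85
76.85 is ≥ 73 and < 77 → C

C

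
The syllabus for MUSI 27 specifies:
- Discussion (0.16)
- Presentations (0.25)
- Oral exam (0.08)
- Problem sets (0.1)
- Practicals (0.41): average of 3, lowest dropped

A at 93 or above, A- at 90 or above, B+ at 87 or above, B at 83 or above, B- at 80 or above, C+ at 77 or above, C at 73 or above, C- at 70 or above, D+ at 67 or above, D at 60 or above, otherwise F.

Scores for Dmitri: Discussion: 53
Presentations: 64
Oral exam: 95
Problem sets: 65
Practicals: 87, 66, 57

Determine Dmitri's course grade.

D+

Practicals: drop 57 → average of remaining 2 = 153/2 = 76.5
Weighted total:
  Discussion 53 × 0.16 = 8.48
  Presentations 64 × 0.25 = 16
  Oral exam 95 × 0.08 = 7.6
  Problem sets 65 × 0.1 = 6.5
  Practicals 76.5 × 0.41 = 31.365
Sum = 69.945
69.945 is ≥ 67 and < 70 → D+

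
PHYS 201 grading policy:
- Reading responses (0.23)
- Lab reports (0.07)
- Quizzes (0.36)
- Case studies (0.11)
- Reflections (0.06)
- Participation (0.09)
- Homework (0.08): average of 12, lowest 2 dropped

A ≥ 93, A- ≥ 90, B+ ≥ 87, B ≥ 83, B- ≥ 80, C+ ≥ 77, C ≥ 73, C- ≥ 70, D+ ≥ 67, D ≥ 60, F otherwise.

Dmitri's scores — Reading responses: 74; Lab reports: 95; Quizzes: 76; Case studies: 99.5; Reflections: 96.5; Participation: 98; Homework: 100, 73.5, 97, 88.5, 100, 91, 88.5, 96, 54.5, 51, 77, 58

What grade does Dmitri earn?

B

Homework: drop 51, 54.5 → average of remaining 10 = 869.5/10 = 86.95
Weighted total:
  Reading responses 74 × 0.23 = 17.02
  Lab reports 95 × 0.07 = 6.65
  Quizzes 76 × 0.36 = 27.36
  Case studies 99.5 × 0.11 = 10.945
  Reflections 96.5 × 0.06 = 5.79
  Participation 98 × 0.09 = 8.82
  Homework 86.95 × 0.08 = 6.956
Sum = 83.541
83.541 is ≥ 83 and < 87 → B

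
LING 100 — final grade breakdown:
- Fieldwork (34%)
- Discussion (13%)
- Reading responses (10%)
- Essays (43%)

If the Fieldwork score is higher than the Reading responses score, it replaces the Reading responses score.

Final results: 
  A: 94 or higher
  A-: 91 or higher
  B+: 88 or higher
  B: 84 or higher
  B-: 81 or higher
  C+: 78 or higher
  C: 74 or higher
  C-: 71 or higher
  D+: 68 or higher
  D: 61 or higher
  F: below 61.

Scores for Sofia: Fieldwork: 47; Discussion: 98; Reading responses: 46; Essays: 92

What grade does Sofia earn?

Fieldwork (47) > Reading responses (46), so Reading responses counts as 47.
Weighted total:
  Fieldwork 47 × 0.34 = 15.98
  Discussion 98 × 0.13 = 12.74
  Reading responses 47 × 0.1 = 4.7
  Essays 92 × 0.43 = 39.56
Sum = 72.98
72.98 is ≥ 71 and < 74 → C-

C-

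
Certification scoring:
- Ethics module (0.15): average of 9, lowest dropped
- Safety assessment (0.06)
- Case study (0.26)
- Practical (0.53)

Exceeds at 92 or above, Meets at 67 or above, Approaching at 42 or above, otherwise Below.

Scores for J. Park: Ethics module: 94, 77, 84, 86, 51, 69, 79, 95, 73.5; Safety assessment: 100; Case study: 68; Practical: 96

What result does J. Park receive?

Meets

Ethics module: drop 51 → average of remaining 8 = 657.5/8 = 82.1875
Weighted total:
  Ethics module 82.1875 × 0.15 = 12.328125
  Safety assessment 100 × 0.06 = 6
  Case study 68 × 0.26 = 17.68
  Practical 96 × 0.53 = 50.88
Sum = 86.888125
86.888125 is ≥ 67 and < 92 → Meets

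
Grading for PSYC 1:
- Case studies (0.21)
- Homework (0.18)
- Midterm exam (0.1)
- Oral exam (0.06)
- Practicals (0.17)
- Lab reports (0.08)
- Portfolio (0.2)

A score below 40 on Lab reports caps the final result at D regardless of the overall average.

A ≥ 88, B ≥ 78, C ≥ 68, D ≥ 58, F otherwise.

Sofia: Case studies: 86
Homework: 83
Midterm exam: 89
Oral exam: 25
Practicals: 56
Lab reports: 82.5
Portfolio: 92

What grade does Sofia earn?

C

Lab reports score 82.5 ≥ 40: minimum met.
Weighted total:
  Case studies 86 × 0.21 = 18.06
  Homework 83 × 0.18 = 14.94
  Midterm exam 89 × 0.1 = 8.9
  Oral exam 25 × 0.06 = 1.5
  Practicals 56 × 0.17 = 9.52
  Lab reports 82.5 × 0.08 = 6.6
  Portfolio 92 × 0.2 = 18.4
Sum = 77.92
77.92 is ≥ 68 and < 78 → C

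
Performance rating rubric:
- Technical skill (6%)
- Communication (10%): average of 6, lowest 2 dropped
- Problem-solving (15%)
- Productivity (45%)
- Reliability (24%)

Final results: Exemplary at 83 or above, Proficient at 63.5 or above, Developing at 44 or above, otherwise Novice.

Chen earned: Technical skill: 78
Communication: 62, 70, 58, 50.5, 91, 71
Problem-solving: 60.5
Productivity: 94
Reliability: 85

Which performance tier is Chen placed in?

Communication: drop 50.5, 58 → average of remaining 4 = 294/4 = 73.5
Weighted total:
  Technical skill 78 × 0.06 = 4.68
  Communication 73.5 × 0.1 = 7.35
  Problem-solving 60.5 × 0.15 = 9.075
  Productivity 94 × 0.45 = 42.3
  Reliability 85 × 0.24 = 20.4
Sum = 83.805
83.805 ≥ 83 → Exemplary

Exemplary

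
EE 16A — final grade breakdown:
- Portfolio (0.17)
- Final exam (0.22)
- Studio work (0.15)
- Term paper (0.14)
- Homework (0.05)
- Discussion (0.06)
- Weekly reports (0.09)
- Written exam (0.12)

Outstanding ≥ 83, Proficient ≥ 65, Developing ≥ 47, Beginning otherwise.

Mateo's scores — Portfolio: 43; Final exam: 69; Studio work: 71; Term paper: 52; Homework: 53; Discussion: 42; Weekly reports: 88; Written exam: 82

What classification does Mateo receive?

Weighted total:
  Portfolio 43 × 0.17 = 7.31
  Final exam 69 × 0.22 = 15.18
  Studio work 71 × 0.15 = 10.65
  Term paper 52 × 0.14 = 7.28
  Homework 53 × 0.05 = 2.65
  Discussion 42 × 0.06 = 2.52
  Weekly reports 88 × 0.09 = 7.92
  Written exam 82 × 0.12 = 9.84
Sum = 63.35
63.35 is ≥ 47 and < 65 → Developing

Developing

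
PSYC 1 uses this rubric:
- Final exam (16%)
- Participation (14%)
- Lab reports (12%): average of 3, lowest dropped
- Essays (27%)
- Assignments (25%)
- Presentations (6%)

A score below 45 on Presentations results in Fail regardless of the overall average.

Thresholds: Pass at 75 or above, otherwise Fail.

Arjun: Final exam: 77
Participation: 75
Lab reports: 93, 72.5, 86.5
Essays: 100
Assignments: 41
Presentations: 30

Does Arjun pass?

Lab reports: drop 72.5 → average of remaining 2 = 179.5/2 = 89.75
Presentations score 30 < 45: minimum not met.
Weighted total:
  Final exam 77 × 0.16 = 12.32
  Participation 75 × 0.14 = 10.5
  Lab reports 89.75 × 0.12 = 10.77
  Essays 100 × 0.27 = 27
  Assignments 41 × 0.25 = 10.25
  Presentations 30 × 0.06 = 1.8
Sum = 72.64
Because the Presentations minimum was not met, the result is Fail.

Fail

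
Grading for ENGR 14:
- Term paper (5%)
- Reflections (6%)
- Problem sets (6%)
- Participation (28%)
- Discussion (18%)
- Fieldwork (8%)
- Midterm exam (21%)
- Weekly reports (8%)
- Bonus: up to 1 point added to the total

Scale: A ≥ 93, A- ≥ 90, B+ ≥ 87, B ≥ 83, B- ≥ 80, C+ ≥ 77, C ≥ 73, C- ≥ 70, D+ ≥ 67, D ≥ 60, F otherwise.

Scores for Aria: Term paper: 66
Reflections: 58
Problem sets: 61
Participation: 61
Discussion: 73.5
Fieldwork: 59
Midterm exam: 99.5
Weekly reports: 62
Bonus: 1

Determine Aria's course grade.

C-

Weighted total:
  Term paper 66 × 0.05 = 3.3
  Reflections 58 × 0.06 = 3.48
  Problem sets 61 × 0.06 = 3.66
  Participation 61 × 0.28 = 17.08
  Discussion 73.5 × 0.18 = 13.23
  Fieldwork 59 × 0.08 = 4.72
  Midterm exam 99.5 × 0.21 = 20.895
  Weekly reports 62 × 0.08 = 4.96
Sum = 71.325
Bonus: 71.325 + 1 = 72.325
72.325 is ≥ 70 and < 73 → C-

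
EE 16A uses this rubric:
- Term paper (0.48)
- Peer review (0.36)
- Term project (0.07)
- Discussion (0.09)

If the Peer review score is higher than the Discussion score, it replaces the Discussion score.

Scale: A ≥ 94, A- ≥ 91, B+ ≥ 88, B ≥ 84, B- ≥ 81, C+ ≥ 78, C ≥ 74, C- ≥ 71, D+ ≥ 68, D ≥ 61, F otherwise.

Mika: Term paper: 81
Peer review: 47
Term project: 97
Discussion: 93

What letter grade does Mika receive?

Peer review (47) ≤ Discussion (93), so Discussion stays at 93.
Weighted total:
  Term paper 81 × 0.48 = 38.88
  Peer review 47 × 0.36 = 16.92
  Term project 97 × 0.07 = 6.79
  Discussion 93 × 0.09 = 8.37
Sum = 70.96
70.96 is ≥ 68 and < 71 → D+

D+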